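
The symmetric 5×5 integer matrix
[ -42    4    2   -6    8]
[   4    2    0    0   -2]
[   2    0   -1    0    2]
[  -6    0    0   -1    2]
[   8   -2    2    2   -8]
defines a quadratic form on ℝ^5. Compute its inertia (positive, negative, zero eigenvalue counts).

Answer: (1, 4, 0)

Derivation:
step 0: pivot -42 → sign −
step 1: pivot 50/21 → sign +
step 2: pivot -23/25 → sign −
step 3: pivot -5/23 → sign −
step 4: pivot -2/5 → sign −
signature = (1, 4, 0)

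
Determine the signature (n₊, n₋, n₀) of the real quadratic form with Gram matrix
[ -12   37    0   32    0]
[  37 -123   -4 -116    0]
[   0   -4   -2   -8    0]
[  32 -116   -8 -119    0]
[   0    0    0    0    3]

step 0: pivot -12 → sign −
step 1: pivot -107/12 → sign −
step 2: pivot -22/107 → sign −
step 3: pivot 3/11 → sign +
step 4: pivot 3 → sign +
signature = (2, 3, 0)

Answer: (2, 3, 0)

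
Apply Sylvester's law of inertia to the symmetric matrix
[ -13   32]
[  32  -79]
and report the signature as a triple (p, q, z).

Answer: (0, 2, 0)

Derivation:
step 0: pivot -13 → sign −
step 1: pivot -3/13 → sign −
signature = (0, 2, 0)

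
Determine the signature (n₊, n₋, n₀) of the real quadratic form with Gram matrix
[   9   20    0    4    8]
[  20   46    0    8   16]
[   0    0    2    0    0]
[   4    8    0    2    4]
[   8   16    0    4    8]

step 0: pivot 9 → sign +
step 1: pivot 14/9 → sign +
step 2: pivot 2 → sign +
step 3: pivot -2/7 → sign −
step 4: row/col 4 already zero → sign 0
signature = (3, 1, 1)

Answer: (3, 1, 1)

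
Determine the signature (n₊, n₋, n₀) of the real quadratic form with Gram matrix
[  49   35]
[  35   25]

step 0: pivot 49 → sign +
step 1: row/col 1 already zero → sign 0
signature = (1, 0, 1)

Answer: (1, 0, 1)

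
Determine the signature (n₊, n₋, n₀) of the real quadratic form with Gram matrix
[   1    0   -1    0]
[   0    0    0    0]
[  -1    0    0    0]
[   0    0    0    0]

step 0: pivot 1 → sign +
step 1: pivot -1 → sign −
step 2: row/col 2 already zero → sign 0
step 3: row/col 3 already zero → sign 0
signature = (1, 1, 2)

Answer: (1, 1, 2)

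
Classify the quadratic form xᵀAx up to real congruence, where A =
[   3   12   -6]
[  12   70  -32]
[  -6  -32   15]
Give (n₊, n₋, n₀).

Answer: (3, 0, 0)

Derivation:
step 0: pivot 3 → sign +
step 1: pivot 22 → sign +
step 2: pivot 1/11 → sign +
signature = (3, 0, 0)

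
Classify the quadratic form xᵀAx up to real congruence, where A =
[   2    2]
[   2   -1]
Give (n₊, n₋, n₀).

step 0: pivot 2 → sign +
step 1: pivot -3 → sign −
signature = (1, 1, 0)

Answer: (1, 1, 0)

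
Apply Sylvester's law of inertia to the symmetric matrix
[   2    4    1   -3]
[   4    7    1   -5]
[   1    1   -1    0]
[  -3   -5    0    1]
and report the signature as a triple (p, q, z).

step 0: pivot 2 → sign +
step 1: pivot -1 → sign −
step 2: pivot -1/2 → sign −
step 3: pivot -2 → sign −
signature = (1, 3, 0)

Answer: (1, 3, 0)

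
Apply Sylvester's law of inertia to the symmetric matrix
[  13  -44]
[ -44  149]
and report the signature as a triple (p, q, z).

Answer: (2, 0, 0)

Derivation:
step 0: pivot 13 → sign +
step 1: pivot 1/13 → sign +
signature = (2, 0, 0)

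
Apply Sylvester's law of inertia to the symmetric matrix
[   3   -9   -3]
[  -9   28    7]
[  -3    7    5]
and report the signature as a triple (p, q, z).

step 0: pivot 3 → sign +
step 1: pivot 1 → sign +
step 2: pivot -2 → sign −
signature = (2, 1, 0)

Answer: (2, 1, 0)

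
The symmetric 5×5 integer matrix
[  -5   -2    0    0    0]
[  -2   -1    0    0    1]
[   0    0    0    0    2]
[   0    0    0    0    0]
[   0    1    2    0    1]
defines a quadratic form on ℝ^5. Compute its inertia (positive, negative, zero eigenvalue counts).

step 0: pivot -5 → sign −
step 1: pivot -1/5 → sign −
step 2: pivot 6 → sign +
step 3: pivot -2/3 → sign −
step 4: row/col 4 already zero → sign 0
signature = (1, 3, 1)

Answer: (1, 3, 1)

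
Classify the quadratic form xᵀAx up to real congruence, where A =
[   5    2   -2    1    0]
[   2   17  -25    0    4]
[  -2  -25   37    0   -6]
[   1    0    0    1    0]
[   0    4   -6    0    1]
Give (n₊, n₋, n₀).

step 0: pivot 5 → sign +
step 1: pivot 81/5 → sign +
step 2: pivot 4/81 → sign +
step 3: row/col 3 already zero → sign 0
step 4: row/col 4 already zero → sign 0
signature = (3, 0, 2)

Answer: (3, 0, 2)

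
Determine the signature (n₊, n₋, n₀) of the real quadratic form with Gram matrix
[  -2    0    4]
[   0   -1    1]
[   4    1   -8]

Answer: (1, 2, 0)

Derivation:
step 0: pivot -2 → sign −
step 1: pivot -1 → sign −
step 2: pivot 1 → sign +
signature = (1, 2, 0)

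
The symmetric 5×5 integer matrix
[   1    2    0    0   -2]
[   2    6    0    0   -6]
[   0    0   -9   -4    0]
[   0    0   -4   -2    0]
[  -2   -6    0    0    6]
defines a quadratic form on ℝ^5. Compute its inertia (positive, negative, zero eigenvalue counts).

Answer: (2, 2, 1)

Derivation:
step 0: pivot 1 → sign +
step 1: pivot 2 → sign +
step 2: pivot -9 → sign −
step 3: pivot -2/9 → sign −
step 4: row/col 4 already zero → sign 0
signature = (2, 2, 1)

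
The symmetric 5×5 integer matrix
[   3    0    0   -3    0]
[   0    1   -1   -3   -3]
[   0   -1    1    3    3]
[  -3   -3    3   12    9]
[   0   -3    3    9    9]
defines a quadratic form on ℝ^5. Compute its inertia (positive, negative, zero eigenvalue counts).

step 0: pivot 3 → sign +
step 1: pivot 1 → sign +
step 2: row/col 2 already zero → sign 0
step 3: row/col 3 already zero → sign 0
step 4: row/col 4 already zero → sign 0
signature = (2, 0, 3)

Answer: (2, 0, 3)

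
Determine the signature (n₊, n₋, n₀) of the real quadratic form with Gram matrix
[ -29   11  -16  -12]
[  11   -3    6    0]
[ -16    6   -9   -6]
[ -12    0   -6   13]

step 0: pivot -29 → sign −
step 1: pivot 34/29 → sign +
step 2: pivot -3/17 → sign −
step 3: pivot 1 → sign +
signature = (2, 2, 0)

Answer: (2, 2, 0)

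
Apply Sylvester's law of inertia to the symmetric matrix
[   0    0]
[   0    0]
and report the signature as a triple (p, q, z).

Answer: (0, 0, 2)

Derivation:
step 0: row/col 0 already zero → sign 0
step 1: row/col 1 already zero → sign 0
signature = (0, 0, 2)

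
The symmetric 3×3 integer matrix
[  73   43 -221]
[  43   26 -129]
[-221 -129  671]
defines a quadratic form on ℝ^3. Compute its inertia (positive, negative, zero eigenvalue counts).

step 0: pivot 73 → sign +
step 1: pivot 49/73 → sign +
step 2: pivot -6/49 → sign −
signature = (2, 1, 0)

Answer: (2, 1, 0)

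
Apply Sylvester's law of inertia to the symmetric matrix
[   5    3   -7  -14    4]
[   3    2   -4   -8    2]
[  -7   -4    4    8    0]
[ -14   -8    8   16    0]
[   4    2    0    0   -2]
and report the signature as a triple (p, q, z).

step 0: pivot 5 → sign +
step 1: pivot 1/5 → sign +
step 2: pivot -6 → sign −
step 3: row/col 3 already zero → sign 0
step 4: row/col 4 already zero → sign 0
signature = (2, 1, 2)

Answer: (2, 1, 2)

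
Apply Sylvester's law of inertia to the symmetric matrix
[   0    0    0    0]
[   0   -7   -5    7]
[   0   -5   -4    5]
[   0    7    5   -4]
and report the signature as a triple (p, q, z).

step 0: pivot -7 → sign −
step 1: pivot -3/7 → sign −
step 2: pivot 3 → sign +
step 3: row/col 3 already zero → sign 0
signature = (1, 2, 1)

Answer: (1, 2, 1)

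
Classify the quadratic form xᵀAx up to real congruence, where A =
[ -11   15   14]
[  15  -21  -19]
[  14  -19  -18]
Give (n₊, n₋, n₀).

Answer: (0, 3, 0)

Derivation:
step 0: pivot -11 → sign −
step 1: pivot -6/11 → sign −
step 2: pivot -1/6 → sign −
signature = (0, 3, 0)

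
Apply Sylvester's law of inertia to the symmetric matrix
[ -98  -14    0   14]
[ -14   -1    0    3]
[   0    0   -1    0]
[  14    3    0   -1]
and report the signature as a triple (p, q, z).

Answer: (1, 2, 1)

Derivation:
step 0: pivot -98 → sign −
step 1: pivot 1 → sign +
step 2: pivot -1 → sign −
step 3: row/col 3 already zero → sign 0
signature = (1, 2, 1)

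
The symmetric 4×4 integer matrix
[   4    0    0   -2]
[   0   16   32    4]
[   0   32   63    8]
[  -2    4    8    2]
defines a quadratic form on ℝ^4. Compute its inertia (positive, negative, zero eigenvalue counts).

step 0: pivot 4 → sign +
step 1: pivot 16 → sign +
step 2: pivot -1 → sign −
step 3: row/col 3 already zero → sign 0
signature = (2, 1, 1)

Answer: (2, 1, 1)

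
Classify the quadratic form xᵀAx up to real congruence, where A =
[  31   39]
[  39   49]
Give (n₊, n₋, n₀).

Answer: (1, 1, 0)

Derivation:
step 0: pivot 31 → sign +
step 1: pivot -2/31 → sign −
signature = (1, 1, 0)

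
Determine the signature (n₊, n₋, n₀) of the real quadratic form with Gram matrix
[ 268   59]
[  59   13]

step 0: pivot 268 → sign +
step 1: pivot 3/268 → sign +
signature = (2, 0, 0)

Answer: (2, 0, 0)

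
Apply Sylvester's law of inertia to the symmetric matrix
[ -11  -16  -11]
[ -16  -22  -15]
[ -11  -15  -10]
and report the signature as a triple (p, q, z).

Answer: (2, 1, 0)

Derivation:
step 0: pivot -11 → sign −
step 1: pivot 14/11 → sign +
step 2: pivot 3/14 → sign +
signature = (2, 1, 0)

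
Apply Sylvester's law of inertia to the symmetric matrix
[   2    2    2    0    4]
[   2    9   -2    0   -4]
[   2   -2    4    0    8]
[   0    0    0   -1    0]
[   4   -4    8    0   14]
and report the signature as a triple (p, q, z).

step 0: pivot 2 → sign +
step 1: pivot 7 → sign +
step 2: pivot -2/7 → sign −
step 3: pivot -1 → sign −
step 4: pivot -2 → sign −
signature = (2, 3, 0)

Answer: (2, 3, 0)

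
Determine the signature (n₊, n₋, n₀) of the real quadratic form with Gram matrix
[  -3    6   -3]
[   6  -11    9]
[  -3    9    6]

Answer: (1, 1, 1)

Derivation:
step 0: pivot -3 → sign −
step 1: pivot 1 → sign +
step 2: row/col 2 already zero → sign 0
signature = (1, 1, 1)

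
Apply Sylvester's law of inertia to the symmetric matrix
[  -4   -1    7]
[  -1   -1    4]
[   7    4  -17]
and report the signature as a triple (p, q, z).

Answer: (1, 2, 0)

Derivation:
step 0: pivot -4 → sign −
step 1: pivot -3/4 → sign −
step 2: pivot 2 → sign +
signature = (1, 2, 0)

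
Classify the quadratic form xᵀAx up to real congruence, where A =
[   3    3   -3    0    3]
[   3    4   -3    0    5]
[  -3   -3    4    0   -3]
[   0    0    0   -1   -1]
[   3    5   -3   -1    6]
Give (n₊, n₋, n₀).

Answer: (3, 1, 1)

Derivation:
step 0: pivot 3 → sign +
step 1: pivot 1 → sign +
step 2: pivot 1 → sign +
step 3: pivot -1 → sign −
step 4: row/col 4 already zero → sign 0
signature = (3, 1, 1)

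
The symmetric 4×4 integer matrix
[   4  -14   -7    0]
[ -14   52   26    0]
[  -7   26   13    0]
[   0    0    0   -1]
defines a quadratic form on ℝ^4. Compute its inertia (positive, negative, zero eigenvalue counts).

step 0: pivot 4 → sign +
step 1: pivot 3 → sign +
step 2: pivot -1 → sign −
step 3: row/col 3 already zero → sign 0
signature = (2, 1, 1)

Answer: (2, 1, 1)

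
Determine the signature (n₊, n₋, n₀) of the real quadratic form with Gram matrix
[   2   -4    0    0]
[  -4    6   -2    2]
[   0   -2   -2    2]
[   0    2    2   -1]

Answer: (2, 1, 1)

Derivation:
step 0: pivot 2 → sign +
step 1: pivot -2 → sign −
step 2: pivot 1 → sign +
step 3: row/col 3 already zero → sign 0
signature = (2, 1, 1)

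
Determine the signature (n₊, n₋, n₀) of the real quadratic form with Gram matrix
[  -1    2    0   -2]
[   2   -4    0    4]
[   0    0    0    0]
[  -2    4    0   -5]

Answer: (0, 2, 2)

Derivation:
step 0: pivot -1 → sign −
step 1: pivot -1 → sign −
step 2: row/col 2 already zero → sign 0
step 3: row/col 3 already zero → sign 0
signature = (0, 2, 2)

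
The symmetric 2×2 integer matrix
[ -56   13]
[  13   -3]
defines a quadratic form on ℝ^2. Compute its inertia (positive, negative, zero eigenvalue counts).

step 0: pivot -56 → sign −
step 1: pivot 1/56 → sign +
signature = (1, 1, 0)

Answer: (1, 1, 0)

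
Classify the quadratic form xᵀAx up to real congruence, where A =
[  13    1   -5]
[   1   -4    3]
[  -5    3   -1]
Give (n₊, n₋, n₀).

step 0: pivot 13 → sign +
step 1: pivot -53/13 → sign −
step 2: pivot -6/53 → sign −
signature = (1, 2, 0)

Answer: (1, 2, 0)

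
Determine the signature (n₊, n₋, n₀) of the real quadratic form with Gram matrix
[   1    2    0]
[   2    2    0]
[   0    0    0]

Answer: (1, 1, 1)

Derivation:
step 0: pivot 1 → sign +
step 1: pivot -2 → sign −
step 2: row/col 2 already zero → sign 0
signature = (1, 1, 1)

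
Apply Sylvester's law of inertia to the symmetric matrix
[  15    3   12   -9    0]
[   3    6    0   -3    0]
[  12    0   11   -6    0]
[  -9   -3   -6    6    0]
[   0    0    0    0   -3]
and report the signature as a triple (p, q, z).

step 0: pivot 15 → sign +
step 1: pivot 27/5 → sign +
step 2: pivot 1/3 → sign +
step 3: pivot -1 → sign −
step 4: pivot -3 → sign −
signature = (3, 2, 0)

Answer: (3, 2, 0)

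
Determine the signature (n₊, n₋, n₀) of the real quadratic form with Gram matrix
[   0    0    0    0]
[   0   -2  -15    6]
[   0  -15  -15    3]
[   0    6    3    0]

step 0: pivot -2 → sign −
step 1: pivot 195/2 → sign +
step 2: pivot -6/65 → sign −
step 3: row/col 3 already zero → sign 0
signature = (1, 2, 1)

Answer: (1, 2, 1)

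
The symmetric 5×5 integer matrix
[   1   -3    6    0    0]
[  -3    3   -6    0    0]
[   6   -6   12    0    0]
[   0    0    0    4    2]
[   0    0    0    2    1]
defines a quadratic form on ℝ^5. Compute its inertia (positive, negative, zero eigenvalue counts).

Answer: (2, 1, 2)

Derivation:
step 0: pivot 1 → sign +
step 1: pivot -6 → sign −
step 2: pivot 4 → sign +
step 3: row/col 3 already zero → sign 0
step 4: row/col 4 already zero → sign 0
signature = (2, 1, 2)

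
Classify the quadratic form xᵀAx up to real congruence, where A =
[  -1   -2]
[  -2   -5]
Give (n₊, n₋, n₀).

step 0: pivot -1 → sign −
step 1: pivot -1 → sign −
signature = (0, 2, 0)

Answer: (0, 2, 0)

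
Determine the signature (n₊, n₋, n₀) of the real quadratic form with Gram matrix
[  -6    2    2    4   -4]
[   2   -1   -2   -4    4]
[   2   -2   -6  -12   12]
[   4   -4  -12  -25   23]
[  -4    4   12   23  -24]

Answer: (1, 3, 1)

Derivation:
step 0: pivot -6 → sign −
step 1: pivot -1/3 → sign −
step 2: pivot -1 → sign −
step 3: pivot 1 → sign +
step 4: row/col 4 already zero → sign 0
signature = (1, 3, 1)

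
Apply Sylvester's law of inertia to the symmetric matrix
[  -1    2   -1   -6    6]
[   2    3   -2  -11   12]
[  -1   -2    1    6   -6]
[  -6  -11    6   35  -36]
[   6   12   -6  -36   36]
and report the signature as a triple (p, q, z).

Answer: (1, 2, 2)

Derivation:
step 0: pivot -1 → sign −
step 1: pivot 7 → sign +
step 2: pivot -2/7 → sign −
step 3: row/col 3 already zero → sign 0
step 4: row/col 4 already zero → sign 0
signature = (1, 2, 2)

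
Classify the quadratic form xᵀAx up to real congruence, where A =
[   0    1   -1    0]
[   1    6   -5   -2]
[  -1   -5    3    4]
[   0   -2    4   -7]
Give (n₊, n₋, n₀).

Answer: (1, 3, 0)

Derivation:
step 0: pivot 6 → sign +
step 1: pivot -1/6 → sign −
step 2: pivot -1 → sign −
step 3: pivot -3 → sign −
signature = (1, 3, 0)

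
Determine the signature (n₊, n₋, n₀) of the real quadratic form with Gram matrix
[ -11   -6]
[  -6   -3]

Answer: (1, 1, 0)

Derivation:
step 0: pivot -11 → sign −
step 1: pivot 3/11 → sign +
signature = (1, 1, 0)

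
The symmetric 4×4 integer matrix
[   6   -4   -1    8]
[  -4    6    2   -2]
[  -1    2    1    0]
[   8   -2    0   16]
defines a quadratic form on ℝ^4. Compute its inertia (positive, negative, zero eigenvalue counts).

Answer: (4, 0, 0)

Derivation:
step 0: pivot 6 → sign +
step 1: pivot 10/3 → sign +
step 2: pivot 3/10 → sign +
step 3: pivot 2 → sign +
signature = (4, 0, 0)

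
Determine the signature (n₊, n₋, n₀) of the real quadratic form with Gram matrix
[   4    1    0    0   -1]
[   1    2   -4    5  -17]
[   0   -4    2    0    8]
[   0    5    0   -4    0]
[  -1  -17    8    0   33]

Answer: (3, 2, 0)

Derivation:
step 0: pivot 4 → sign +
step 1: pivot 7/4 → sign +
step 2: pivot -50/7 → sign −
step 3: pivot 21/25 → sign +
step 4: pivot -3/7 → sign −
signature = (3, 2, 0)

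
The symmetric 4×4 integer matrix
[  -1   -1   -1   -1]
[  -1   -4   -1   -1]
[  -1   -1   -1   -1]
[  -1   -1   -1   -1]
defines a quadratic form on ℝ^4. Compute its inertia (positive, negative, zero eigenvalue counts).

step 0: pivot -1 → sign −
step 1: pivot -3 → sign −
step 2: row/col 2 already zero → sign 0
step 3: row/col 3 already zero → sign 0
signature = (0, 2, 2)

Answer: (0, 2, 2)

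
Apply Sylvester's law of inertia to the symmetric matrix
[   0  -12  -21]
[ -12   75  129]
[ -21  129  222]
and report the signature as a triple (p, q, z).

Answer: (2, 1, 0)

Derivation:
step 0: pivot 75 → sign +
step 1: pivot -48/25 → sign −
step 2: pivot 3/16 → sign +
signature = (2, 1, 0)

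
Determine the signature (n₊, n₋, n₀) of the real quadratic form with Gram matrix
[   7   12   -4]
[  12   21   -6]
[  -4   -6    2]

Answer: (2, 1, 0)

Derivation:
step 0: pivot 7 → sign +
step 1: pivot 3/7 → sign +
step 2: pivot -2 → sign −
signature = (2, 1, 0)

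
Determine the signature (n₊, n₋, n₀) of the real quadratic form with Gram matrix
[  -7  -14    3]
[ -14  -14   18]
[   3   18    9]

step 0: pivot -7 → sign −
step 1: pivot 14 → sign +
step 2: row/col 2 already zero → sign 0
signature = (1, 1, 1)

Answer: (1, 1, 1)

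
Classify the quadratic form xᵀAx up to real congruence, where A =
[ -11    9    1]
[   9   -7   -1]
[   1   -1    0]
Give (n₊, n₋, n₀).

step 0: pivot -11 → sign −
step 1: pivot 4/11 → sign +
step 2: row/col 2 already zero → sign 0
signature = (1, 1, 1)

Answer: (1, 1, 1)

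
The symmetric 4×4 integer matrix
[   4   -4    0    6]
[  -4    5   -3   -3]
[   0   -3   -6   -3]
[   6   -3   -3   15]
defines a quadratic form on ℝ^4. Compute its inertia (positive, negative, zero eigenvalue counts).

step 0: pivot 4 → sign +
step 1: pivot 1 → sign +
step 2: pivot -15 → sign −
step 3: pivot -3/5 → sign −
signature = (2, 2, 0)

Answer: (2, 2, 0)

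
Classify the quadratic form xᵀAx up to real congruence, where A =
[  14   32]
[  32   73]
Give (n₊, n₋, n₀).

Answer: (1, 1, 0)

Derivation:
step 0: pivot 14 → sign +
step 1: pivot -1/7 → sign −
signature = (1, 1, 0)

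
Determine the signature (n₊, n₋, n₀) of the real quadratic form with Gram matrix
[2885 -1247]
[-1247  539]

step 0: pivot 2885 → sign +
step 1: pivot 6/2885 → sign +
signature = (2, 0, 0)

Answer: (2, 0, 0)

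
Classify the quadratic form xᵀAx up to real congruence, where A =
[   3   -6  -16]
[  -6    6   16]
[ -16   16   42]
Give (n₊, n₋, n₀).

step 0: pivot 3 → sign +
step 1: pivot -6 → sign −
step 2: pivot -2/3 → sign −
signature = (1, 2, 0)

Answer: (1, 2, 0)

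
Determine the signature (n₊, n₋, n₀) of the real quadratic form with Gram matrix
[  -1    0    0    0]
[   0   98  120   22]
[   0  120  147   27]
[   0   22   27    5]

step 0: pivot -1 → sign −
step 1: pivot 98 → sign +
step 2: pivot 3/49 → sign +
step 3: row/col 3 already zero → sign 0
signature = (2, 1, 1)

Answer: (2, 1, 1)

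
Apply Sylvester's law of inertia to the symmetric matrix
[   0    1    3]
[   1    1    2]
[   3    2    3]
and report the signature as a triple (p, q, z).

step 0: pivot 1 → sign +
step 1: pivot -1 → sign −
step 2: row/col 2 already zero → sign 0
signature = (1, 1, 1)

Answer: (1, 1, 1)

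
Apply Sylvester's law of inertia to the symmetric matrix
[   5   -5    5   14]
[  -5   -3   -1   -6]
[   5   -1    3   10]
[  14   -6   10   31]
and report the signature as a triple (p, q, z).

step 0: pivot 5 → sign +
step 1: pivot -8 → sign −
step 2: pivot -1/5 → sign −
step 3: row/col 3 already zero → sign 0
signature = (1, 2, 1)

Answer: (1, 2, 1)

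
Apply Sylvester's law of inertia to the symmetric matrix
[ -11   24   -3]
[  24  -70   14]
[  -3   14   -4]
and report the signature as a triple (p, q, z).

step 0: pivot -11 → sign −
step 1: pivot -194/11 → sign −
step 2: pivot -3/97 → sign −
signature = (0, 3, 0)

Answer: (0, 3, 0)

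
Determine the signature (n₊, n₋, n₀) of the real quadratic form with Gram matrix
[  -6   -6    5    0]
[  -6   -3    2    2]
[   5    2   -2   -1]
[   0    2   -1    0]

Answer: (1, 3, 0)

Derivation:
step 0: pivot -6 → sign −
step 1: pivot 3 → sign +
step 2: pivot -5/6 → sign −
step 3: pivot -2/15 → sign −
signature = (1, 3, 0)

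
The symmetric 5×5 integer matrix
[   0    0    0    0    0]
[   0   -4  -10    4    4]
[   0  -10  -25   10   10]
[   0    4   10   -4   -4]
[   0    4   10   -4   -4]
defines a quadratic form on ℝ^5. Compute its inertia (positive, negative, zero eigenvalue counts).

step 0: pivot -4 → sign −
step 1: row/col 1 already zero → sign 0
step 2: row/col 2 already zero → sign 0
step 3: row/col 3 already zero → sign 0
step 4: row/col 4 already zero → sign 0
signature = (0, 1, 4)

Answer: (0, 1, 4)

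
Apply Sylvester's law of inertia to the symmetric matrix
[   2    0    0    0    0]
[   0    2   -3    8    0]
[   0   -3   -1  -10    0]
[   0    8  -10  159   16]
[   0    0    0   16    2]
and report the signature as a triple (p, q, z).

step 0: pivot 2 → sign +
step 1: pivot 2 → sign +
step 2: pivot -11/2 → sign −
step 3: pivot 1405/11 → sign +
step 4: pivot -6/1405 → sign −
signature = (3, 2, 0)

Answer: (3, 2, 0)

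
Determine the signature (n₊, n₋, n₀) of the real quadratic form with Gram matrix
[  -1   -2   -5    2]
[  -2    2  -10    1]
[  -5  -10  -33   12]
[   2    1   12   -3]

Answer: (1, 2, 1)

Derivation:
step 0: pivot -1 → sign −
step 1: pivot 6 → sign +
step 2: pivot -8 → sign −
step 3: row/col 3 already zero → sign 0
signature = (1, 2, 1)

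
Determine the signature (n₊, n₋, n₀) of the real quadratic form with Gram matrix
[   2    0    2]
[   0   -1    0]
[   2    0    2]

Answer: (1, 1, 1)

Derivation:
step 0: pivot 2 → sign +
step 1: pivot -1 → sign −
step 2: row/col 2 already zero → sign 0
signature = (1, 1, 1)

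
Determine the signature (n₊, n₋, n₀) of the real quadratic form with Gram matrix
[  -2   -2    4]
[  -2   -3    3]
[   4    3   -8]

step 0: pivot -2 → sign −
step 1: pivot -1 → sign −
step 2: pivot 1 → sign +
signature = (1, 2, 0)

Answer: (1, 2, 0)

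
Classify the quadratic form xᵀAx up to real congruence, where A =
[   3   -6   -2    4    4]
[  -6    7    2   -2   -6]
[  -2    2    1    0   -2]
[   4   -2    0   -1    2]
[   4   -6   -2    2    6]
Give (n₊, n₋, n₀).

step 0: pivot 3 → sign +
step 1: pivot -5 → sign −
step 2: pivot 7/15 → sign +
step 3: pivot 5/7 → sign +
step 4: pivot 2/5 → sign +
signature = (4, 1, 0)

Answer: (4, 1, 0)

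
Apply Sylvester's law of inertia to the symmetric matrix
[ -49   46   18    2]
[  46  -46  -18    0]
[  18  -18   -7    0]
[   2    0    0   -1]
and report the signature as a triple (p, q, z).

step 0: pivot -49 → sign −
step 1: pivot -138/49 → sign −
step 2: pivot 1/23 → sign +
step 3: pivot 1/3 → sign +
signature = (2, 2, 0)

Answer: (2, 2, 0)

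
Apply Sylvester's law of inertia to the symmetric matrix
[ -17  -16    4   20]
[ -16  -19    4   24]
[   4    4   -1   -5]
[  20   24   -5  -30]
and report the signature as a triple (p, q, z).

Answer: (1, 3, 0)

Derivation:
step 0: pivot -17 → sign −
step 1: pivot -67/17 → sign −
step 2: pivot -3/67 → sign −
step 3: pivot 1/3 → sign +
signature = (1, 3, 0)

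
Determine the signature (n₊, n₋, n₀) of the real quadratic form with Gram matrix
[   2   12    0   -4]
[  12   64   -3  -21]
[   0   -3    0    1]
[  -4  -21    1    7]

Answer: (3, 1, 0)

Derivation:
step 0: pivot 2 → sign +
step 1: pivot -8 → sign −
step 2: pivot 9/8 → sign +
step 3: pivot 1/9 → sign +
signature = (3, 1, 0)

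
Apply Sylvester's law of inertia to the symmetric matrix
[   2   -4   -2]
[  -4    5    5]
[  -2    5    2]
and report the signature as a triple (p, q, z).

Answer: (2, 1, 0)

Derivation:
step 0: pivot 2 → sign +
step 1: pivot -3 → sign −
step 2: pivot 1/3 → sign +
signature = (2, 1, 0)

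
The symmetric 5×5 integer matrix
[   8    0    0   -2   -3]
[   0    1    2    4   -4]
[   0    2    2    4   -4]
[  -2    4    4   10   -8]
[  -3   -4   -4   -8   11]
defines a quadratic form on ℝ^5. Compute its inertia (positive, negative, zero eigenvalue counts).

step 0: pivot 8 → sign +
step 1: pivot 1 → sign +
step 2: pivot -2 → sign −
step 3: pivot 3/2 → sign +
step 4: pivot 3/2 → sign +
signature = (4, 1, 0)

Answer: (4, 1, 0)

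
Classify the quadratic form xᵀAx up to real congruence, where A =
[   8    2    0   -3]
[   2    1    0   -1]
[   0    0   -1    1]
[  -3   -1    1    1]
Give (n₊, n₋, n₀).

Answer: (3, 1, 0)

Derivation:
step 0: pivot 8 → sign +
step 1: pivot 1/2 → sign +
step 2: pivot -1 → sign −
step 3: pivot 3/4 → sign +
signature = (3, 1, 0)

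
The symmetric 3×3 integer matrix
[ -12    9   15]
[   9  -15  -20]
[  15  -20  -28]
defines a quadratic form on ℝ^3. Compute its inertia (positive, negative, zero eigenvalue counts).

Answer: (1, 2, 0)

Derivation:
step 0: pivot -12 → sign −
step 1: pivot -33/4 → sign −
step 2: pivot 1/33 → sign +
signature = (1, 2, 0)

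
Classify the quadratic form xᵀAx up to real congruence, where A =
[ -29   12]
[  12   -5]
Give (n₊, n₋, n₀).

step 0: pivot -29 → sign −
step 1: pivot -1/29 → sign −
signature = (0, 2, 0)

Answer: (0, 2, 0)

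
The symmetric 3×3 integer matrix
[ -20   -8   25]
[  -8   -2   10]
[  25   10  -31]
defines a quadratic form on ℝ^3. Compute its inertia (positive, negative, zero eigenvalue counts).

Answer: (2, 1, 0)

Derivation:
step 0: pivot -20 → sign −
step 1: pivot 6/5 → sign +
step 2: pivot 1/4 → sign +
signature = (2, 1, 0)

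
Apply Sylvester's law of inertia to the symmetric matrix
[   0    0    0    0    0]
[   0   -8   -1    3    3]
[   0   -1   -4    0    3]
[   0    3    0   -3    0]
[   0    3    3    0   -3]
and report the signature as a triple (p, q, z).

Answer: (1, 3, 1)

Derivation:
step 0: pivot -8 → sign −
step 1: pivot -31/8 → sign −
step 2: pivot -57/31 → sign −
step 3: pivot 6/19 → sign +
step 4: row/col 4 already zero → sign 0
signature = (1, 3, 1)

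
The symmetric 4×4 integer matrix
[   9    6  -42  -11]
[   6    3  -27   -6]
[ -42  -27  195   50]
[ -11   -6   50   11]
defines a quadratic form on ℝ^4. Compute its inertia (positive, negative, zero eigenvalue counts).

step 0: pivot 9 → sign +
step 1: pivot -1 → sign −
step 2: pivot -2/3 → sign −
step 3: row/col 3 already zero → sign 0
signature = (1, 2, 1)

Answer: (1, 2, 1)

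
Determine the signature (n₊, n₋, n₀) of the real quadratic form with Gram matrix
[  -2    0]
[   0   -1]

step 0: pivot -2 → sign −
step 1: pivot -1 → sign −
signature = (0, 2, 0)

Answer: (0, 2, 0)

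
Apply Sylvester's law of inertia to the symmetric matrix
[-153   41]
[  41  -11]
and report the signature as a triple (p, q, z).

step 0: pivot -153 → sign −
step 1: pivot -2/153 → sign −
signature = (0, 2, 0)

Answer: (0, 2, 0)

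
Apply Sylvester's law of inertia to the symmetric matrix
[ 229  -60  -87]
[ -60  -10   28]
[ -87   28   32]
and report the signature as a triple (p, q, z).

Answer: (2, 1, 0)

Derivation:
step 0: pivot 229 → sign +
step 1: pivot -5890/229 → sign −
step 2: pivot 3/2945 → sign +
signature = (2, 1, 0)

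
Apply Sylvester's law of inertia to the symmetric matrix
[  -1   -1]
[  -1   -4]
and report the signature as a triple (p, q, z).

step 0: pivot -1 → sign −
step 1: pivot -3 → sign −
signature = (0, 2, 0)

Answer: (0, 2, 0)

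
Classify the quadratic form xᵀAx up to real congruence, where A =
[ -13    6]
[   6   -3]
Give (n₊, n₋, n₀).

Answer: (0, 2, 0)

Derivation:
step 0: pivot -13 → sign −
step 1: pivot -3/13 → sign −
signature = (0, 2, 0)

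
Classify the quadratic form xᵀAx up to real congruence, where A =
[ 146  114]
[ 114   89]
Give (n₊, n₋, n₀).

Answer: (1, 1, 0)

Derivation:
step 0: pivot 146 → sign +
step 1: pivot -1/73 → sign −
signature = (1, 1, 0)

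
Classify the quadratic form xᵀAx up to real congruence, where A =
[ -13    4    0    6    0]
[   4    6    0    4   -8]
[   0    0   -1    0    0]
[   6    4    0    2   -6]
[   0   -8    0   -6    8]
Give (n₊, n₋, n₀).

Answer: (2, 3, 0)

Derivation:
step 0: pivot -13 → sign −
step 1: pivot 94/13 → sign +
step 2: pivot -1 → sign −
step 3: pivot 2/47 → sign +
step 4: pivot -6 → sign −
signature = (2, 3, 0)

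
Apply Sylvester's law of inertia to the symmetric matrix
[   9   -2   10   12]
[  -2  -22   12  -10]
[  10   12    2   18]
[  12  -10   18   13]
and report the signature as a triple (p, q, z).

Answer: (1, 3, 0)

Derivation:
step 0: pivot 9 → sign +
step 1: pivot -202/9 → sign −
step 2: pivot -10/101 → sign −
step 3: pivot -3/5 → sign −
signature = (1, 3, 0)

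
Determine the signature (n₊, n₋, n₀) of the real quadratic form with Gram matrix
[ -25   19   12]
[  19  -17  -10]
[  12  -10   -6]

step 0: pivot -25 → sign −
step 1: pivot -64/25 → sign −
step 2: pivot 1/16 → sign +
signature = (1, 2, 0)

Answer: (1, 2, 0)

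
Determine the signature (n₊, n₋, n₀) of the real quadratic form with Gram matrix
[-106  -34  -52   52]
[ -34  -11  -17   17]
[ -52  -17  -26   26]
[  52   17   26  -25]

Answer: (2, 2, 0)

Derivation:
step 0: pivot -106 → sign −
step 1: pivot -5/53 → sign −
step 2: pivot 3/5 → sign +
step 3: pivot 1 → sign +
signature = (2, 2, 0)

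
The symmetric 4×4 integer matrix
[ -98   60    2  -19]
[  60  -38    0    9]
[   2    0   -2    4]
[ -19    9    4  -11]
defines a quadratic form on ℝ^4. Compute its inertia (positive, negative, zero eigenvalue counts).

step 0: pivot -98 → sign −
step 1: pivot -62/49 → sign −
step 2: pivot -24/31 → sign −
step 3: pivot -3/8 → sign −
signature = (0, 4, 0)

Answer: (0, 4, 0)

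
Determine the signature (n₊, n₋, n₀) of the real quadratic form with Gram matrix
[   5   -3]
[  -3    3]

Answer: (2, 0, 0)

Derivation:
step 0: pivot 5 → sign +
step 1: pivot 6/5 → sign +
signature = (2, 0, 0)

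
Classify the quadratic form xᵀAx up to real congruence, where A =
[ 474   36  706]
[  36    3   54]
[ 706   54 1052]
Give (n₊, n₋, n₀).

Answer: (2, 1, 0)

Derivation:
step 0: pivot 474 → sign +
step 1: pivot 21/79 → sign +
step 2: pivot -2/21 → sign −
signature = (2, 1, 0)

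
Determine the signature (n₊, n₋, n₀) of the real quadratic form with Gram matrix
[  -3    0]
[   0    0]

Answer: (0, 1, 1)

Derivation:
step 0: pivot -3 → sign −
step 1: row/col 1 already zero → sign 0
signature = (0, 1, 1)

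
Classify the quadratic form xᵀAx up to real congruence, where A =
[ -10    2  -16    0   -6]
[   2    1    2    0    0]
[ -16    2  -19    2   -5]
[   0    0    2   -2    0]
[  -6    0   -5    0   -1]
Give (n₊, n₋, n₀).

Answer: (2, 3, 0)

Derivation:
step 0: pivot -10 → sign −
step 1: pivot 7/5 → sign +
step 2: pivot 39/7 → sign +
step 3: pivot -106/39 → sign −
step 4: pivot -6/53 → sign −
signature = (2, 3, 0)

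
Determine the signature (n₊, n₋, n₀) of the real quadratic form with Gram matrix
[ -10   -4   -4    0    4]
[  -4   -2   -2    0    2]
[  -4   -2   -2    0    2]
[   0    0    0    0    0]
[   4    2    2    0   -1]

step 0: pivot -10 → sign −
step 1: pivot -2/5 → sign −
step 2: pivot 1 → sign +
step 3: row/col 3 already zero → sign 0
step 4: row/col 4 already zero → sign 0
signature = (1, 2, 2)

Answer: (1, 2, 2)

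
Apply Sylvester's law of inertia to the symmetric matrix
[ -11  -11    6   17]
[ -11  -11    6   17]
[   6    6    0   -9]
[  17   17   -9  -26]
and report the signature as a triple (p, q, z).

step 0: pivot -11 → sign −
step 1: pivot 36/11 → sign +
step 2: pivot 1/4 → sign +
step 3: row/col 3 already zero → sign 0
signature = (2, 1, 1)

Answer: (2, 1, 1)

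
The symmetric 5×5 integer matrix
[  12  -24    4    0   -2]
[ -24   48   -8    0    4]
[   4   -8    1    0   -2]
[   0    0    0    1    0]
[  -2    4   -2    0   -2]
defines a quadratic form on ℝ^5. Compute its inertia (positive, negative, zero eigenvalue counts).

Answer: (3, 1, 1)

Derivation:
step 0: pivot 12 → sign +
step 1: pivot -1/3 → sign −
step 2: pivot 1 → sign +
step 3: pivot 3 → sign +
step 4: row/col 4 already zero → sign 0
signature = (3, 1, 1)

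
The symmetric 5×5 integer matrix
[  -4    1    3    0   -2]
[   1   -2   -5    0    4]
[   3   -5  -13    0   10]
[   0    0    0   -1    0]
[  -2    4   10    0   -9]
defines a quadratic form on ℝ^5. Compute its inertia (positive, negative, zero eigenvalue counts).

Answer: (0, 5, 0)

Derivation:
step 0: pivot -4 → sign −
step 1: pivot -7/4 → sign −
step 2: pivot -3/7 → sign −
step 3: pivot -1 → sign −
step 4: pivot -1 → sign −
signature = (0, 5, 0)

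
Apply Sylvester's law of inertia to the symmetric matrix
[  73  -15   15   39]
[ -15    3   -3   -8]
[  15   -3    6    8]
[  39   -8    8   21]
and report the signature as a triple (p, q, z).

Answer: (3, 1, 0)

Derivation:
step 0: pivot 73 → sign +
step 1: pivot -6/73 → sign −
step 2: pivot 3 → sign +
step 3: pivot 1/6 → sign +
signature = (3, 1, 0)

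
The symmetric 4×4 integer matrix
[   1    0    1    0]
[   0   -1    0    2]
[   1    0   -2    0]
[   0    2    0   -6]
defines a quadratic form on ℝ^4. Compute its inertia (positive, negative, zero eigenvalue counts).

step 0: pivot 1 → sign +
step 1: pivot -1 → sign −
step 2: pivot -3 → sign −
step 3: pivot -2 → sign −
signature = (1, 3, 0)

Answer: (1, 3, 0)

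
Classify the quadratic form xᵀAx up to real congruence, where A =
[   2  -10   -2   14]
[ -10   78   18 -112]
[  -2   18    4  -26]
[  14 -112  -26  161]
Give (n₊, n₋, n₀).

step 0: pivot 2 → sign +
step 1: pivot 28 → sign +
step 2: pivot -2/7 → sign −
step 3: row/col 3 already zero → sign 0
signature = (2, 1, 1)

Answer: (2, 1, 1)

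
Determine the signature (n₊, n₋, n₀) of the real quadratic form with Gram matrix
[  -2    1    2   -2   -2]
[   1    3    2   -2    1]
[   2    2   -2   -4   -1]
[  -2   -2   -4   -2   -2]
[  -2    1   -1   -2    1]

Answer: (2, 3, 0)

Derivation:
step 0: pivot -2 → sign −
step 1: pivot 7/2 → sign +
step 2: pivot -18/7 → sign −
step 3: pivot 2 → sign +
step 4: pivot -3/2 → sign −
signature = (2, 3, 0)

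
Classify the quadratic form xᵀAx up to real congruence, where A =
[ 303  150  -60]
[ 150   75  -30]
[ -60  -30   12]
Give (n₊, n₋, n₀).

Answer: (2, 0, 1)

Derivation:
step 0: pivot 303 → sign +
step 1: pivot 75/101 → sign +
step 2: row/col 2 already zero → sign 0
signature = (2, 0, 1)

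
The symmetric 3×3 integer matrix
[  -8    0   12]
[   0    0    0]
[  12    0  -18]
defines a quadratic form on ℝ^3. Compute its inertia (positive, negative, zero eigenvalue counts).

Answer: (0, 1, 2)

Derivation:
step 0: pivot -8 → sign −
step 1: row/col 1 already zero → sign 0
step 2: row/col 2 already zero → sign 0
signature = (0, 1, 2)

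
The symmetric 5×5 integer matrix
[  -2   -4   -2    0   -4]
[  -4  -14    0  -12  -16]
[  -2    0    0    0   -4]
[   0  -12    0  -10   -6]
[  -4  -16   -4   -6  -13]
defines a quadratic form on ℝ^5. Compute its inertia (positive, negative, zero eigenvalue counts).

Answer: (2, 3, 0)

Derivation:
step 0: pivot -2 → sign −
step 1: pivot -6 → sign −
step 2: pivot 14/3 → sign +
step 3: pivot 2/7 → sign +
step 4: pivot -3 → sign −
signature = (2, 3, 0)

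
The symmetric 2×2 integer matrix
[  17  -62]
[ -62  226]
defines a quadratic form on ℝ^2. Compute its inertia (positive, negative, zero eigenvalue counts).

Answer: (1, 1, 0)

Derivation:
step 0: pivot 17 → sign +
step 1: pivot -2/17 → sign −
signature = (1, 1, 0)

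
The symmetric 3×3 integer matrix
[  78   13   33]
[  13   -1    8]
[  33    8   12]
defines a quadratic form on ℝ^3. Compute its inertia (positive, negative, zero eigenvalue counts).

step 0: pivot 78 → sign +
step 1: pivot -19/6 → sign −
step 2: pivot 3/247 → sign +
signature = (2, 1, 0)

Answer: (2, 1, 0)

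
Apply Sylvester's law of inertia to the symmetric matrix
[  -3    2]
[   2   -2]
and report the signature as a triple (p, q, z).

step 0: pivot -3 → sign −
step 1: pivot -2/3 → sign −
signature = (0, 2, 0)

Answer: (0, 2, 0)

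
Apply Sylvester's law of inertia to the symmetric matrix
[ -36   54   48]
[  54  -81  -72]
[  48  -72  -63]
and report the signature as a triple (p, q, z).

Answer: (1, 1, 1)

Derivation:
step 0: pivot -36 → sign −
step 1: pivot 1 → sign +
step 2: row/col 2 already zero → sign 0
signature = (1, 1, 1)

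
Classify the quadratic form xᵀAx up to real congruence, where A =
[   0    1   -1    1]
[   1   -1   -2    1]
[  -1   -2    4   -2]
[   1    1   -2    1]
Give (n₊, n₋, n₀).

Answer: (2, 2, 0)

Derivation:
step 0: pivot -1 → sign −
step 1: pivot 1 → sign +
step 2: pivot -1 → sign −
step 3: pivot 2 → sign +
signature = (2, 2, 0)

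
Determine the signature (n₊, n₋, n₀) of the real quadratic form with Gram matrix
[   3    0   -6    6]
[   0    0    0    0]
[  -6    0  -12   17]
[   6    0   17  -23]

step 0: pivot 3 → sign +
step 1: pivot -24 → sign −
step 2: pivot 1/24 → sign +
step 3: row/col 3 already zero → sign 0
signature = (2, 1, 1)

Answer: (2, 1, 1)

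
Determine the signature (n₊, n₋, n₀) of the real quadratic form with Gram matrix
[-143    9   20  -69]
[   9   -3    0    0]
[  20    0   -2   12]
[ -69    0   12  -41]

Answer: (2, 2, 0)

Derivation:
step 0: pivot -143 → sign −
step 1: pivot -348/143 → sign −
step 2: pivot 42/29 → sign +
step 3: pivot 1/28 → sign +
signature = (2, 2, 0)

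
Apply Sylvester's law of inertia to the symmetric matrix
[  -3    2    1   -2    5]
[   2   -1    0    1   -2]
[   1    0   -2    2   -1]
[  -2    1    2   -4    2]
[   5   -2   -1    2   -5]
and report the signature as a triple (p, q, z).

step 0: pivot -3 → sign −
step 1: pivot 1/3 → sign +
step 2: pivot -3 → sign −
step 3: pivot -5/3 → sign −
step 4: pivot 2/5 → sign +
signature = (2, 3, 0)

Answer: (2, 3, 0)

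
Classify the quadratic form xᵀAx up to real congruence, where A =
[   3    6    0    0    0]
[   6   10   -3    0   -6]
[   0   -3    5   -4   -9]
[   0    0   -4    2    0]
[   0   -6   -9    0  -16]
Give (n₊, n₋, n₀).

step 0: pivot 3 → sign +
step 1: pivot -2 → sign −
step 2: pivot 19/2 → sign +
step 3: pivot 6/19 → sign +
step 4: pivot 2 → sign +
signature = (4, 1, 0)

Answer: (4, 1, 0)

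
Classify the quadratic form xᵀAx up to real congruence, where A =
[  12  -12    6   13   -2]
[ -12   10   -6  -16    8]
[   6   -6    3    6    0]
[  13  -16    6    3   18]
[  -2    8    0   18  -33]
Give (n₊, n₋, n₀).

Answer: (3, 2, 0)

Derivation:
step 0: pivot 12 → sign +
step 1: pivot -2 → sign −
step 2: pivot -79/12 → sign −
step 3: pivot 3/79 → sign +
step 4: pivot 3 → sign +
signature = (3, 2, 0)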